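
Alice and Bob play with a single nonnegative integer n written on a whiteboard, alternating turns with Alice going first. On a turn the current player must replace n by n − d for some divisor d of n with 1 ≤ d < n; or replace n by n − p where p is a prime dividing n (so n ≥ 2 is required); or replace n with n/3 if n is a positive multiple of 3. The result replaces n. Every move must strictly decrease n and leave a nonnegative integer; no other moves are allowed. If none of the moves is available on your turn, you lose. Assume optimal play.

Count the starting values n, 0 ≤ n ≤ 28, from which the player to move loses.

7

Work bottom-up. With no move the player to move loses. Otherwise the position is W if at least one move leads to an L position for the opponent, and L if every move leads to a W.
n=0: no move → L
n=1: no move → L
n=2: W (go to 0, an L position)
n=3: W (go to 0, an L position)
n=4: L (options 2(W), 3(W) are all W)
n=5: W (go to 0, an L position)
n=6: W (go to 4, an L position)
n=7: W (go to 0, an L position)
n=8: W (go to 4, an L position)
n=9: L (options 3(W), 6(W), 8(W) are all W)
n=10: W (go to 9, an L position)
n=11: W (go to 0, an L position)
n=12: W (go to 4, an L position)
n=13: W (go to 0, an L position)
n=14: L (options 7(W), 12(W), 13(W) are all W)
n=15: W (go to 14, an L position)
n=16: W (go to 14, an L position)
n=17: W (go to 0, an L position)
n=18: W (go to 9, an L position)
n=19: W (go to 0, an L position)
n=20: L (options 10(W), 15(W), 16(W), 18(W), 19(W) are all W)
n=21: W (go to 14, an L position)
n=22: W (go to 20, an L position)
n=23: W (go to 0, an L position)
n=24: W (go to 20, an L position)
n=25: W (go to 20, an L position)
n=26: L (options 13(W), 24(W), 25(W) are all W)
n=27: W (go to 9, an L position)
n=28: W (go to 14, an L position)
L entries with 0 ≤ n ≤ 28: n = 0, 1, 4, 9, 14, 20, 26; that makes 7.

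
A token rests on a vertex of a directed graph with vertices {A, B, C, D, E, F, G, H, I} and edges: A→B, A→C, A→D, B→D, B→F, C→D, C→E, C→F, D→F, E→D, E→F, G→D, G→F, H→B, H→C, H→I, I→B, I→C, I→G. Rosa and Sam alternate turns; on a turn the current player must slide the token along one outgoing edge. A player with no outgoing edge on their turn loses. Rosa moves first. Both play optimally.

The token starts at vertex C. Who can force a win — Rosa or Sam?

Rosa wins.

Compute win/loss labels from the base case upward. A position with no move is L. Any other position is W if it can reach an L in one move, else L.
Every edge goes from a vertex to one that appears earlier in the order F, D, E, G, C, B, I, H, A, so processing vertices in that order labels each vertex after all of its successors.
F: no outgoing edge → L
D: can move to F, which is L ⇒ W
E: can move to F, which is L ⇒ W
G: can move to F, which is L ⇒ W
C: can move to F, which is L ⇒ W
B: can move to F, which is L ⇒ W
I: moves to B(W), C(W), G(W); every one is W ⇒ L
H: can move to I, which is L ⇒ W
A: moves to B(W), C(W), D(W); every one is W ⇒ L
From C Rosa can move to F, reaching an L position.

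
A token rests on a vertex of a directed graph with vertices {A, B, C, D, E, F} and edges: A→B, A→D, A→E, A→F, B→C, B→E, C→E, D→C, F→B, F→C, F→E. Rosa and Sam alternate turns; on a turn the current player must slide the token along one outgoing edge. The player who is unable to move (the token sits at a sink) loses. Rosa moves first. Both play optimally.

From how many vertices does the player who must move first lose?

2

Compute win/loss labels from the base case upward. A position with no move is L. Any other position is W if it can reach an L in one move, else L.
Every edge goes from a vertex to one that appears earlier in the order E, C, B, D, F, A, so processing vertices in that order labels each vertex after all of its successors.
E: no outgoing edge → L
C: can move to E, which is L ⇒ W
B: can move to E, which is L ⇒ W
D: the only move is to C(W), a W ⇒ L
F: can move to E, which is L ⇒ W
A: can move to D, which is L ⇒ W
The L vertices are D, E; that is 2 in all.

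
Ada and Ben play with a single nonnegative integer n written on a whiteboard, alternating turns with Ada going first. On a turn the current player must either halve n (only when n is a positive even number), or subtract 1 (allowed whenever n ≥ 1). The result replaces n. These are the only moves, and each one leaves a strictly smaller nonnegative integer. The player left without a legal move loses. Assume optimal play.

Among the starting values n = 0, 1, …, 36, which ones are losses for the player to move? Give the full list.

Label each position W (a win for the player to move) or L (a loss). A position with no legal move is L; any other position is W exactly when some move reaches an L, and L when every move reaches a W.
n=0: no move → L
n=1: reaches L-position 0 → W
n=2: only reaches 1(W), which is W → L
n=3: reaches L-position 2 → W
n=4: reaches L-position 2 → W
n=5: only reaches 4(W), which is W → L
n=6: reaches L-position 5 → W
n=7: only reaches 6(W), which is W → L
n=8: reaches L-position 7 → W
n=9: only reaches 8(W), which is W → L
n=10: reaches L-position 5 → W
n=11: only reaches 10(W), which is W → L
n=12: reaches L-position 11 → W
n=13: only reaches 12(W), which is W → L
n=14: reaches L-position 7 → W
n=15: only reaches 14(W), which is W → L
n=16: reaches L-position 15 → W
n=17: only reaches 16(W), which is W → L
n=18: reaches L-position 9 → W
n=19: only reaches 18(W), which is W → L
n=20: reaches L-position 19 → W
n=21: only reaches 20(W), which is W → L
n=22: reaches L-position 11 → W
n=23: only reaches 22(W), which is W → L
n=24: reaches L-position 23 → W
n=25: only reaches 24(W), which is W → L
n=26: reaches L-position 13 → W
n=27: only reaches 26(W), which is W → L
n=28: reaches L-position 27 → W
n=29: only reaches 28(W), which is W → L
n=30: reaches L-position 15 → W
n=31: only reaches 30(W), which is W → L
n=32: reaches L-position 31 → W
n=33: only reaches 32(W), which is W → L
n=34: reaches L-position 17 → W
n=35: only reaches 34(W), which is W → L
n=36: reaches L-position 35 → W
Reading off the rows marked L gives the requested list; there are 18 such values of n.

0, 2, 5, 7, 9, 11, 13, 15, 17, 19, 21, 23, 25, 27, 29, 31, 33, 35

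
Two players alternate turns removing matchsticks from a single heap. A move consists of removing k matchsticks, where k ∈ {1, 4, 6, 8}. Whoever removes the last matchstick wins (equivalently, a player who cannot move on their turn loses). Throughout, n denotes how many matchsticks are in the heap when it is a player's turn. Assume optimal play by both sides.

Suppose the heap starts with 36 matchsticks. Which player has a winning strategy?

Use the standard recursion: the mover loses at a terminal position; elsewhere, the mover wins exactly when some move hands the opponent an L position.
n=0: no move → L
n=1: can move to 0, which is L ⇒ W
n=2: the only move is to 1(W), a W ⇒ L
n=3: can move to 2, which is L ⇒ W
n=4: can move to 0, which is L ⇒ W
n=5: moves to 4(W), 1(W); every one is W ⇒ L
n=6: can move to 5, which is L ⇒ W
n=7: moves to 6(W), 3(W), 1(W); every one is W ⇒ L
n=8: can move to 7, which is L ⇒ W
n=9: can move to 5, which is L ⇒ W
n=10: can move to 2, which is L ⇒ W
n=11: can move to 7, which is L ⇒ W
n=12: moves to 11(W), 8(W), 6(W), 4(W); every one is W ⇒ L
n=13: can move to 12, which is L ⇒ W
n=14: moves to 13(W), 10(W), 8(W), 6(W); every one is W ⇒ L
n=15: can move to 14, which is L ⇒ W
n=16: can move to 12, which is L ⇒ W
n=17: moves to 16(W), 13(W), 11(W), 9(W); every one is W ⇒ L
n=18: can move to 17, which is L ⇒ W
n=19: moves to 18(W), 15(W), 13(W), 11(W); every one is W ⇒ L
n=20: can move to 19, which is L ⇒ W
n=21: can move to 17, which is L ⇒ W
n=22: can move to 14, which is L ⇒ W
n=23: can move to 19, which is L ⇒ W
n=24: moves to 23(W), 20(W), 18(W), 16(W); every one is W ⇒ L
n=25: can move to 24, which is L ⇒ W
n=26: moves to 25(W), 22(W), 20(W), 18(W); every one is W ⇒ L
n=27: can move to 26, which is L ⇒ W
n=28: can move to 24, which is L ⇒ W
n=29: moves to 28(W), 25(W), 23(W), 21(W); every one is W ⇒ L
n=30: can move to 29, which is L ⇒ W
n=31: moves to 30(W), 27(W), 25(W), 23(W); every one is W ⇒ L
n=32: can move to 31, which is L ⇒ W
n=33: can move to 29, which is L ⇒ W
n=34: can move to 26, which is L ⇒ W
n=35: can move to 31, which is L ⇒ W
n=36: moves to 35(W), 32(W), 30(W), 28(W); every one is W ⇒ L
The starting position 36 is L: whatever the player to move does, the opponent receives a W position.

The second player wins.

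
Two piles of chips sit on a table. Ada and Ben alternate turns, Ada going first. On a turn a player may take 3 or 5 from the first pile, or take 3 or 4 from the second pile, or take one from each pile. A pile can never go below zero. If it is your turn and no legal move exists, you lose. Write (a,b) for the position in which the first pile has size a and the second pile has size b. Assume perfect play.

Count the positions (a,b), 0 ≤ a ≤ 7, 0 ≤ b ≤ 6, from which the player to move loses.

Work bottom-up. With no move the player to move loses. Otherwise the position is W if at least one move leads to an L position for the opponent, and L if every move leads to a W.
Every move lowers a or b (never raises either), so fill the grid row by row in increasing a, and left to right within a row: each cell's successors are then already labelled.
      b=0  b=1  b=2  b=3  b=4  b=5  b=6
a=0:    L    L    L    W    W    W    W
a=1:    L    W    W    W    W    L    L
a=2:    L    W    L    W    W    W    W
a=3:    W    W    W    W    L    L    L
a=4:    W    L    L    L    W    W    W
a=5:    W    W    W    W    W    L    L
a=6:    W    L    L    L    W    W    W
a=7:    W    W    W    W    W    L    L
Cells with no legal move (terminal, hence L): (0,0), (0,1), (0,2), (1,0), (2,0).
The remaining L cells, each justified by listing all of its moves:
(1,5): moves to (1,2)(W), (1,1)(W), (0,4)(W); every one is W ⇒ L
(1,6): moves to (1,3)(W), (1,2)(W), (0,5)(W); every one is W ⇒ L
(2,2): the only move is to (1,1)(W), a W ⇒ L
(3,4): moves to (0,4)(W), (3,1)(W), (3,0)(W), (2,3)(W); every one is W ⇒ L
(3,5): moves to (0,5)(W), (3,2)(W), (3,1)(W), (2,4)(W); every one is W ⇒ L
(3,6): moves to (0,6)(W), (3,3)(W), (3,2)(W), (2,5)(W); every one is W ⇒ L
(4,1): moves to (1,1)(W), (3,0)(W); every one is W ⇒ L
(4,2): moves to (1,2)(W), (3,1)(W); every one is W ⇒ L
(4,3): moves to (1,3)(W), (4,0)(W), (3,2)(W); every one is W ⇒ L
(5,5): moves to (2,5)(W), (0,5)(W), (5,2)(W), (5,1)(W), (4,4)(W); every one is W ⇒ L
(5,6): moves to (2,6)(W), (0,6)(W), (5,3)(W), (5,2)(W), (4,5)(W); every one is W ⇒ L
(6,1): moves to (3,1)(W), (1,1)(W), (5,0)(W); every one is W ⇒ L
(6,2): moves to (3,2)(W), (1,2)(W), (5,1)(W); every one is W ⇒ L
(6,3): moves to (3,3)(W), (1,3)(W), (6,0)(W), (5,2)(W); every one is W ⇒ L
(7,5): moves to (4,5)(W), (2,5)(W), (7,2)(W), (7,1)(W), (6,4)(W); every one is W ⇒ L
(7,6): moves to (4,6)(W), (2,6)(W), (7,3)(W), (7,2)(W), (6,5)(W); every one is W ⇒ L
Every other cell has at least one move into one of the L cells above, so it is W.
L cells per row: a=0: 3, a=1: 3, a=2: 2, a=3: 3, a=4: 3, a=5: 2, a=6: 3, a=7: 2; total 21.

21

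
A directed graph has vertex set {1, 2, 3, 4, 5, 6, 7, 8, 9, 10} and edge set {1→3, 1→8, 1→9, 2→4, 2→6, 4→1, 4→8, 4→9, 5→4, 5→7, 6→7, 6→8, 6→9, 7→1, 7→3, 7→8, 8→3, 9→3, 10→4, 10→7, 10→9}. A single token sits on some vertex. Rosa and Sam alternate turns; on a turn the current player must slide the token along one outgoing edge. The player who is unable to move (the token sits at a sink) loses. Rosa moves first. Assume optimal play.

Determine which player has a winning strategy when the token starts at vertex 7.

Compute win/loss labels from the base case upward. A position with no move is L. Any other position is W if it can reach an L in one move, else L.
Every edge goes from a vertex to one that appears earlier in the order 3, 9, 8, 1, 7, 4, 6, 5, 10, 2, so processing vertices in that order labels each vertex after all of its successors.
3: no outgoing edge → L
9: can move to 3, which is L ⇒ W
8: can move to 3, which is L ⇒ W
1: can move to 3, which is L ⇒ W
7: can move to 3, which is L ⇒ W
4: moves to 1(W), 8(W), 9(W); every one is W ⇒ L
6: moves to 7(W), 8(W), 9(W); every one is W ⇒ L
5: can move to 4, which is L ⇒ W
10: can move to 4, which is L ⇒ W
2: can move to 6, which is L ⇒ W
From 7 Rosa can move to 3, reaching an L position.

Rosa wins.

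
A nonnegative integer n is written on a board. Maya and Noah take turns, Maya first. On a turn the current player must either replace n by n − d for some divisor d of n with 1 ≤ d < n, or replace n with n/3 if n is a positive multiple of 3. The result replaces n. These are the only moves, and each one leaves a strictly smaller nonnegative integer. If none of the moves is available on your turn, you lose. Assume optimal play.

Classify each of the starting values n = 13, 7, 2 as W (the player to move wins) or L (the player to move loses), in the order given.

13: L, 7: L, 2: W

Classify positions by backward induction: terminal positions (no move available) are L. From any other position, the mover wins iff some move reaches an L.
n=0: no move → L
n=1: no move → L
n=2: →1(L), so W
n=3: →1(L), so W
n=4: →2(W), 3(W) — all W, so L
n=5: →4(L), so W
n=6: →4(L), so W
n=7: →6(W) only, which is W, so L
n=8: →4(L), so W
n=9: →3(W), 6(W), 8(W) — all W, so L
n=10: →9(L), so W
n=11: →10(W) only, which is W, so L
n=12: →4(L), so W
n=13: →12(W) only, which is W, so L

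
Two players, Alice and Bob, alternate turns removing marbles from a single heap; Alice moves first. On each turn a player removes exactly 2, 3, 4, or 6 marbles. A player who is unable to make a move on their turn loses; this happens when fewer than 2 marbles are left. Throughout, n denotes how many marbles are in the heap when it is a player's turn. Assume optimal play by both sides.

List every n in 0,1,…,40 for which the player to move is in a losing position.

Compute win/loss labels from the base case upward. A position with no move is L. Any other position is W if it can reach an L in one move, else L.
n=0: no move → L
n=1: no move → L
n=2: can move to 0, which is L ⇒ W
n=3: can move to 1, which is L ⇒ W
n=4: can move to 1, which is L ⇒ W
n=5: can move to 1, which is L ⇒ W
n=6: can move to 0, which is L ⇒ W
n=7: can move to 1, which is L ⇒ W
n=8: moves to 6(W), 5(W), 4(W), 2(W); every one is W ⇒ L
n=9: moves to 7(W), 6(W), 5(W), 3(W); every one is W ⇒ L
n=10: can move to 8, which is L ⇒ W
n=11: can move to 9, which is L ⇒ W
n=12: can move to 9, which is L ⇒ W
n=13: can move to 9, which is L ⇒ W
n=14: can move to 8, which is L ⇒ W
n=15: can move to 9, which is L ⇒ W
n=16: moves to 14(W), 13(W), 12(W), 10(W); every one is W ⇒ L
n=17: moves to 15(W), 14(W), 13(W), 11(W); every one is W ⇒ L
n=18: can move to 16, which is L ⇒ W
n=19: can move to 17, which is L ⇒ W
n=20: can move to 17, which is L ⇒ W
n=21: can move to 17, which is L ⇒ W
n=22: can move to 16, which is L ⇒ W
n=23: can move to 17, which is L ⇒ W
n=24: moves to 22(W), 21(W), 20(W), 18(W); every one is W ⇒ L
n=25: moves to 23(W), 22(W), 21(W), 19(W); every one is W ⇒ L
n=26: can move to 24, which is L ⇒ W
n=27: can move to 25, which is L ⇒ W
n=28: can move to 25, which is L ⇒ W
n=29: can move to 25, which is L ⇒ W
n=30: can move to 24, which is L ⇒ W
n=31: can move to 25, which is L ⇒ W
n=32: moves to 30(W), 29(W), 28(W), 26(W); every one is W ⇒ L
n=33: moves to 31(W), 30(W), 29(W), 27(W); every one is W ⇒ L
n=34: can move to 32, which is L ⇒ W
n=35: can move to 33, which is L ⇒ W
n=36: can move to 33, which is L ⇒ W
n=37: can move to 33, which is L ⇒ W
n=38: can move to 32, which is L ⇒ W
n=39: can move to 33, which is L ⇒ W
n=40: moves to 38(W), 37(W), 36(W), 34(W); every one is W ⇒ L
The losing starting values of n are exactly the entries labelled L in this table (11 of them).

0, 1, 8, 9, 16, 17, 24, 25, 32, 33, 40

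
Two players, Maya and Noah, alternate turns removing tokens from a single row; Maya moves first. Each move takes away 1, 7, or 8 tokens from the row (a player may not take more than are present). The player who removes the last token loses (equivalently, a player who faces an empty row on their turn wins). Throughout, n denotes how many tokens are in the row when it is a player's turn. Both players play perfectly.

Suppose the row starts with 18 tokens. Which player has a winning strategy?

Noah wins.

Compute win/loss labels from the base case upward. A position with no move is W. Any other position is W if it can reach an L in one move, else L.
n=0: no move; the opponent has just taken the last token and therefore loses → W
n=1: L (sole option 0(W) is W)
n=2: W (go to 1, an L position)
n=3: L (sole option 2(W) is W)
n=4: W (go to 3, an L position)
n=5: L (sole option 4(W) is W)
n=6: W (go to 5, an L position)
n=7: L (options 6(W), 0(W) are all W)
n=8: W (go to 7, an L position)
n=9: W (go to 1, an L position)
n=10: W (go to 3, an L position)
n=11: W (go to 3, an L position)
n=12: W (go to 5, an L position)
n=13: W (go to 5, an L position)
n=14: W (go to 7, an L position)
n=15: W (go to 7, an L position)
n=16: L (options 15(W), 9(W), 8(W) are all W)
n=17: W (go to 16, an L position)
n=18: L (options 17(W), 11(W), 10(W) are all W)
The starting position 18 is L: whatever Maya does, the opponent receives a W position.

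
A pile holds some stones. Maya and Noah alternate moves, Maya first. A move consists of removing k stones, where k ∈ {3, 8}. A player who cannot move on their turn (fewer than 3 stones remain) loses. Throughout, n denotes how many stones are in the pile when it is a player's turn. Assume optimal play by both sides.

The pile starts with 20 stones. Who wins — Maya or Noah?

Classify positions by backward induction: terminal positions (no move available) are L. From any other position, the mover wins iff some move reaches an L.
n=0: no move → L
n=1: no move → L
n=2: no move → L
n=3: W (go to 0, an L position)
n=4: W (go to 1, an L position)
n=5: W (go to 2, an L position)
n=6: L (sole option 3(W) is W)
n=7: L (sole option 4(W) is W)
n=8: W (go to 0, an L position)
n=9: W (go to 6, an L position)
n=10: W (go to 7, an L position)
n=11: L (options 8(W), 3(W) are all W)
n=12: L (options 9(W), 4(W) are all W)
n=13: L (options 10(W), 5(W) are all W)
n=14: W (go to 11, an L position)
n=15: W (go to 12, an L position)
n=16: W (go to 13, an L position)
n=17: L (options 14(W), 9(W) are all W)
n=18: L (options 15(W), 10(W) are all W)
n=19: W (go to 11, an L position)
n=20: W (go to 17, an L position)
From 20 Maya can remove 3, leaving 17, reaching an L position.

Maya wins.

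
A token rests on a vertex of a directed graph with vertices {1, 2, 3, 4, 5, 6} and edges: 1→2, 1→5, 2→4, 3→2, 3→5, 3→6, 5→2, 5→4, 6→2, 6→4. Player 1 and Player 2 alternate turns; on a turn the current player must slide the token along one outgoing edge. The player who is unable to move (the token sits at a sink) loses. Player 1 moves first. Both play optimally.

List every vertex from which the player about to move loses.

Classify positions by backward induction: terminal positions (no move available) are L. From any other position, the mover wins iff some move reaches an L.
Every edge goes from a vertex to one that appears earlier in the order 4, 2, 5, 1, 6, 3, so processing vertices in that order labels each vertex after all of its successors.
4: no outgoing edge → L
2: W (go to 4, an L position)
5: W (go to 4, an L position)
1: L (options 5(W), 2(W) are all W)
6: W (go to 4, an L position)
3: L (options 6(W), 5(W), 2(W) are all W)
Reading off the rows marked L gives the requested list; there are 3 such vertices.

1, 3, 4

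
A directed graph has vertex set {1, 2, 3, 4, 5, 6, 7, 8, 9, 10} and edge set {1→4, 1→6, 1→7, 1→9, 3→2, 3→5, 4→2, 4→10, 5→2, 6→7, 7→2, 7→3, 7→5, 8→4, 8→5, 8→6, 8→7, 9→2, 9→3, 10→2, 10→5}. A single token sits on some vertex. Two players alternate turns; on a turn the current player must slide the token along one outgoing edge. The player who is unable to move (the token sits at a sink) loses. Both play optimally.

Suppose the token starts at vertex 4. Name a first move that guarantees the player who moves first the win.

Compute win/loss labels from the base case upward. A position with no move is L. Any other position is W if it can reach an L in one move, else L.
Every edge goes from a vertex to one that appears earlier in the order 2, 5, 3, 10, 7, 9, 4, 6, 1, 8, so processing vertices in that order labels each vertex after all of its successors.
2: no outgoing edge → L
5: reaches L-position 2 → W
3: reaches L-position 2 → W
10: reaches L-position 2 → W
7: reaches L-position 2 → W
9: reaches L-position 2 → W
4: reaches L-position 2 → W
6: only reaches 7(W), which is W → L
1: reaches L-position 6 → W
8: reaches L-position 6 → W
From 4, the L positions reachable in one move are: 2.

Move to 2.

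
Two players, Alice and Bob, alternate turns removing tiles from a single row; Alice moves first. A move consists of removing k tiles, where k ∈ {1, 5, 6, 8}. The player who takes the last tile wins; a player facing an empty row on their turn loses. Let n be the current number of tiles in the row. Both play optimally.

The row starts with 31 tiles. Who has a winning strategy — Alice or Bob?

Alice wins.

Use the standard recursion: the mover loses at a terminal position; elsewhere, the mover wins exactly when some move hands the opponent an L position.
n=0: no move → L
n=1: →0(L), so W
n=2: →1(W) only, which is W, so L
n=3: →2(L), so W
n=4: →3(W) only, which is W, so L
n=5: →4(L), so W
n=6: →0(L), so W
n=7: →2(L), so W
n=8: →2(L), so W
n=9: →4(L), so W
n=10: →4(L), so W
n=11: →10(W), 6(W), 5(W), 3(W) — all W, so L
n=12: →11(L), so W
n=13: →12(W), 8(W), 7(W), 5(W) — all W, so L
n=14: →13(L), so W
n=15: →14(W), 10(W), 9(W), 7(W) — all W, so L
n=16: →15(L), so W
n=17: →11(L), so W
n=18: →13(L), so W
n=19: →13(L), so W
n=20: →15(L), so W
n=21: →15(L), so W
n=22: →21(W), 17(W), 16(W), 14(W) — all W, so L
n=23: →22(L), so W
n=24: →23(W), 19(W), 18(W), 16(W) — all W, so L
n=25: →24(L), so W
n=26: →25(W), 21(W), 20(W), 18(W) — all W, so L
n=27: →26(L), so W
n=28: →22(L), so W
n=29: →24(L), so W
n=30: →24(L), so W
n=31: →26(L), so W
The starting position 31 is W: Alice should remove 5, leaving 26, handing over an L position.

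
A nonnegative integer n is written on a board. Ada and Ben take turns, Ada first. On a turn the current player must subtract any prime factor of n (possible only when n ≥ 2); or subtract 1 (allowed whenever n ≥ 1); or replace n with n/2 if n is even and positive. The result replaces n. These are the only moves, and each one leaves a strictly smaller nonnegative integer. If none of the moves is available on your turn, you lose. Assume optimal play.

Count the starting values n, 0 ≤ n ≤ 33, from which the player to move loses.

7

Positions with no move are L. A position that does have a move is losing for the player to move precisely when every available move leads to a winning position for the opponent. Fill in the labels:
n=0: no move → L
n=1: W (go to 0, an L position)
n=2: W (go to 0, an L position)
n=3: W (go to 0, an L position)
n=4: L (options 2(W), 3(W) are all W)
n=5: W (go to 0, an L position)
n=6: W (go to 4, an L position)
n=7: W (go to 0, an L position)
n=8: W (go to 4, an L position)
n=9: L (options 6(W), 8(W) are all W)
n=10: W (go to 9, an L position)
n=11: W (go to 0, an L position)
n=12: W (go to 9, an L position)
n=13: W (go to 0, an L position)
n=14: L (options 7(W), 12(W), 13(W) are all W)
n=15: W (go to 14, an L position)
n=16: W (go to 14, an L position)
n=17: W (go to 0, an L position)
n=18: W (go to 9, an L position)
n=19: W (go to 0, an L position)
n=20: L (options 10(W), 15(W), 18(W), 19(W) are all W)
n=21: W (go to 14, an L position)
n=22: W (go to 20, an L position)
n=23: W (go to 0, an L position)
n=24: L (options 12(W), 21(W), 22(W), 23(W) are all W)
n=25: W (go to 20, an L position)
n=26: W (go to 24, an L position)
n=27: W (go to 24, an L position)
n=28: W (go to 14, an L position)
n=29: W (go to 0, an L position)
n=30: L (options 15(W), 25(W), 27(W), 28(W), 29(W) are all W)
n=31: W (go to 0, an L position)
n=32: W (go to 30, an L position)
n=33: W (go to 30, an L position)
L entries with 0 ≤ n ≤ 33: n = 0, 4, 9, 14, 20, 24, 30; that makes 7.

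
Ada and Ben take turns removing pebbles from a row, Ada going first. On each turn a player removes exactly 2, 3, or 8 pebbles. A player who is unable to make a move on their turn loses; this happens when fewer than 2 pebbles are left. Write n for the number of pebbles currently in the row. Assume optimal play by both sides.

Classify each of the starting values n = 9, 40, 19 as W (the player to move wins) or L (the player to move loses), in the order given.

9: W, 40: L, 19: W

Build the W/L table. Terminal = L. A non-terminal position is W if it has a move to some L; otherwise it is L.
n=0: no move → L
n=1: no move → L
n=2: reaches L-position 0 → W
n=3: reaches L-position 1 → W
n=4: reaches L-position 1 → W
n=5: only reaches 3(W), 2(W), all W → L
n=6: only reaches 4(W), 3(W), all W → L
n=7: reaches L-position 5 → W
n=8: reaches L-position 6 → W
n=9: reaches L-position 6 → W
n=10: only reaches 8(W), 7(W), 2(W), all W → L
n=11: only reaches 9(W), 8(W), 3(W), all W → L
n=12: reaches L-position 10 → W
n=13: reaches L-position 11 → W
n=14: reaches L-position 11 → W
n=15: only reaches 13(W), 12(W), 7(W), all W → L
n=16: only reaches 14(W), 13(W), 8(W), all W → L
n=17: reaches L-position 15 → W
n=18: reaches L-position 16 → W
n=19: reaches L-position 16 → W
n=20: only reaches 18(W), 17(W), 12(W), all W → L
n=21: only reaches 19(W), 18(W), 13(W), all W → L
n=22: reaches L-position 20 → W
n=23: reaches L-position 21 → W
n=24: reaches L-position 21 → W
n=25: only reaches 23(W), 22(W), 17(W), all W → L
n=26: only reaches 24(W), 23(W), 18(W), all W → L
n=27: reaches L-position 25 → W
n=28: reaches L-position 26 → W
n=29: reaches L-position 26 → W
n=30: only reaches 28(W), 27(W), 22(W), all W → L
n=31: only reaches 29(W), 28(W), 23(W), all W → L
n=32: reaches L-position 30 → W
n=33: reaches L-position 31 → W
n=34: reaches L-position 31 → W
n=35: only reaches 33(W), 32(W), 27(W), all W → L
n=36: only reaches 34(W), 33(W), 28(W), all W → L
n=37: reaches L-position 35 → W
n=38: reaches L-position 36 → W
n=39: reaches L-position 36 → W
n=40: only reaches 38(W), 37(W), 32(W), all W → L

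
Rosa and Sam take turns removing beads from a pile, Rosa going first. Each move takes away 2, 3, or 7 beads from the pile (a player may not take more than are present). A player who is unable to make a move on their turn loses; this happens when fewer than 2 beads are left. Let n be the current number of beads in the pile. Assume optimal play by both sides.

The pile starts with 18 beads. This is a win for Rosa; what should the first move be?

Remove 2, leaving 16.

Work bottom-up. With no move the player to move loses. Otherwise the position is W if at least one move leads to an L position for the opponent, and L if every move leads to a W.
n=0: no move → L
n=1: no move → L
n=2: reaches L-position 0 → W
n=3: reaches L-position 1 → W
n=4: reaches L-position 1 → W
n=5: only reaches 3(W), 2(W), all W → L
n=6: only reaches 4(W), 3(W), all W → L
n=7: reaches L-position 5 → W
n=8: reaches L-position 6 → W
n=9: reaches L-position 6 → W
n=10: only reaches 8(W), 7(W), 3(W), all W → L
n=11: only reaches 9(W), 8(W), 4(W), all W → L
n=12: reaches L-position 10 → W
n=13: reaches L-position 11 → W
n=14: reaches L-position 11 → W
n=15: only reaches 13(W), 12(W), 8(W), all W → L
n=16: only reaches 14(W), 13(W), 9(W), all W → L
n=17: reaches L-position 15 → W
n=18: reaches L-position 16 → W
From 18, the L positions reachable in one move are: 16, 15, 11. Any move reaching one of these is winning.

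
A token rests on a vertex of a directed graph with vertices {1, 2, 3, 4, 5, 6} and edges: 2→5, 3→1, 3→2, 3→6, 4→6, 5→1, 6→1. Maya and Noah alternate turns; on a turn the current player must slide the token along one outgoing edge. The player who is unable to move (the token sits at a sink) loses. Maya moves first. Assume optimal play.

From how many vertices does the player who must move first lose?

3

Compute win/loss labels from the base case upward. A position with no move is L. Any other position is W if it can reach an L in one move, else L.
Every edge goes from a vertex to one that appears earlier in the order 1, 6, 5, 2, 4, 3, so processing vertices in that order labels each vertex after all of its successors.
1: no outgoing edge → L
6: reaches L-position 1 → W
5: reaches L-position 1 → W
2: only reaches 5(W), which is W → L
4: only reaches 6(W), which is W → L
3: reaches L-position 2 → W
The L vertices are 1, 2, 4; that is 3 in all.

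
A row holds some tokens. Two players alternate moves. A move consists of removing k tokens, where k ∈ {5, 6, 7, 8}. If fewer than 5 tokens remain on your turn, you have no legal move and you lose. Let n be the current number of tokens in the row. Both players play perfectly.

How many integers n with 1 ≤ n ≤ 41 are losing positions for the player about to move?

Classify positions by backward induction: terminal positions (no move available) are L. From any other position, the mover wins iff some move reaches an L.
n=0: no move → L
n=1: no move → L
n=2: no move → L
n=3: no move → L
n=4: no move → L
n=5: reaches L-position 0 → W
n=6: reaches L-position 1 → W
n=7: reaches L-position 2 → W
n=8: reaches L-position 3 → W
n=9: reaches L-position 4 → W
n=10: reaches L-position 4 → W
n=11: reaches L-position 4 → W
n=12: reaches L-position 4 → W
n=13: only reaches 8(W), 7(W), 6(W), 5(W), all W → L
n=14: only reaches 9(W), 8(W), 7(W), 6(W), all W → L
n=15: only reaches 10(W), 9(W), 8(W), 7(W), all W → L
n=16: only reaches 11(W), 10(W), 9(W), 8(W), all W → L
n=17: only reaches 12(W), 11(W), 10(W), 9(W), all W → L
n=18: reaches L-position 13 → W
n=19: reaches L-position 14 → W
n=20: reaches L-position 15 → W
n=21: reaches L-position 16 → W
n=22: reaches L-position 17 → W
n=23: reaches L-position 17 → W
n=24: reaches L-position 17 → W
n=25: reaches L-position 17 → W
n=26: only reaches 21(W), 20(W), 19(W), 18(W), all W → L
n=27: only reaches 22(W), 21(W), 20(W), 19(W), all W → L
n=28: only reaches 23(W), 22(W), 21(W), 20(W), all W → L
n=29: only reaches 24(W), 23(W), 22(W), 21(W), all W → L
n=30: only reaches 25(W), 24(W), 23(W), 22(W), all W → L
n=31: reaches L-position 26 → W
n=32: reaches L-position 27 → W
n=33: reaches L-position 28 → W
n=34: reaches L-position 29 → W
n=35: reaches L-position 30 → W
n=36: reaches L-position 30 → W
n=37: reaches L-position 30 → W
n=38: reaches L-position 30 → W
n=39: only reaches 34(W), 33(W), 32(W), 31(W), all W → L
n=40: only reaches 35(W), 34(W), 33(W), 32(W), all W → L
n=41: only reaches 36(W), 35(W), 34(W), 33(W), all W → L
L entries with 1 ≤ n ≤ 41 (n=0 is outside the asked range and is not counted): n = 1, 2, 3, 4, 13, 14, 15, 16, 17, 26, 27, 28, 29, 30, 39, 40, 41; that makes 17.

17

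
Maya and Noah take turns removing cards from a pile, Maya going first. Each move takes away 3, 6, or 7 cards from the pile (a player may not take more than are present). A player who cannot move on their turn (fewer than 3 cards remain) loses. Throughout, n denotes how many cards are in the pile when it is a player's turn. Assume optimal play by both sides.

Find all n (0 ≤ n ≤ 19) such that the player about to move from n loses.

Use the standard recursion: the mover loses at a terminal position; elsewhere, the mover wins exactly when some move hands the opponent an L position.
n=0: no move → L
n=1: no move → L
n=2: no move → L
n=3: W (go to 0, an L position)
n=4: W (go to 1, an L position)
n=5: W (go to 2, an L position)
n=6: W (go to 0, an L position)
n=7: W (go to 1, an L position)
n=8: W (go to 2, an L position)
n=9: W (go to 2, an L position)
n=10: L (options 7(W), 4(W), 3(W) are all W)
n=11: L (options 8(W), 5(W), 4(W) are all W)
n=12: L (options 9(W), 6(W), 5(W) are all W)
n=13: W (go to 10, an L position)
n=14: W (go to 11, an L position)
n=15: W (go to 12, an L position)
n=16: W (go to 10, an L position)
n=17: W (go to 11, an L position)
n=18: W (go to 12, an L position)
n=19: W (go to 12, an L position)
The losing starting values of n are exactly the entries labelled L in this table (6 of them).

0, 1, 2, 10, 11, 12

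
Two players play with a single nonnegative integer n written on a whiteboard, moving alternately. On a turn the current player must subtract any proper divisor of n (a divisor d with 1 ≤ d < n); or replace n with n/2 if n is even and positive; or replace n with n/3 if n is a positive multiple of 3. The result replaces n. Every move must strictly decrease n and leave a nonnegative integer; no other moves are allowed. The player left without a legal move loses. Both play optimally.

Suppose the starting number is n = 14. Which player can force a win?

Label each position W (a win for the player to move) or L (a loss). A position with no legal move is L; any other position is W exactly when some move reaches an L, and L when every move reaches a W.
n=0: no move → L
n=1: no move → L
n=2: →1(L), so W
n=3: →1(L), so W
n=4: →2(W), 3(W) — all W, so L
n=5: →4(L), so W
n=6: →4(L), so W
n=7: →6(W) only, which is W, so L
n=8: →4(L), so W
n=9: →3(W), 6(W), 8(W) — all W, so L
n=10: →9(L), so W
n=11: →10(W) only, which is W, so L
n=12: →4(L), so W
n=13: →12(W) only, which is W, so L
n=14: →7(L), so W
From 14 the player to move can move to 7, reaching an L position.

The first player wins.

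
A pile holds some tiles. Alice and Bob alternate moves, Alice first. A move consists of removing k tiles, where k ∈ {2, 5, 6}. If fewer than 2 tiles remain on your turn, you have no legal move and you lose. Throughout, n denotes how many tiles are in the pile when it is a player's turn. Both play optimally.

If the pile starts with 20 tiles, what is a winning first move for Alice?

Compute win/loss labels from the base case upward. A position with no move is L. Any other position is W if it can reach an L in one move, else L.
n=0: no move → L
n=1: no move → L
n=2: →0(L), so W
n=3: →1(L), so W
n=4: →2(W) only, which is W, so L
n=5: →0(L), so W
n=6: →4(L), so W
n=7: →1(L), so W
n=8: →6(W), 3(W), 2(W) — all W, so L
n=9: →4(L), so W
n=10: →8(L), so W
n=11: →9(W), 6(W), 5(W) — all W, so L
n=12: →10(W), 7(W), 6(W) — all W, so L
n=13: →11(L), so W
n=14: →12(L), so W
n=15: →13(W), 10(W), 9(W) — all W, so L
n=16: →11(L), so W
n=17: →15(L), so W
n=18: →12(L), so W
n=19: →17(W), 14(W), 13(W) — all W, so L
n=20: →15(L), so W
From 20, the L positions reachable in one move are: 15.

Remove 5, leaving 15.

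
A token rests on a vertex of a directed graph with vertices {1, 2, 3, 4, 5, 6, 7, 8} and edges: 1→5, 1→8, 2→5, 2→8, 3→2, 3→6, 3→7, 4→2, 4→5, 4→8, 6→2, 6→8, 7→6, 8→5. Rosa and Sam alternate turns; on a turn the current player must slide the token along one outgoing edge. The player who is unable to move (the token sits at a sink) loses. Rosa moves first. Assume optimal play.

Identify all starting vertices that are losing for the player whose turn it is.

Use the standard recursion: the mover loses at a terminal position; elsewhere, the mover wins exactly when some move hands the opponent an L position.
Every edge goes from a vertex to one that appears earlier in the order 5, 8, 2, 4, 6, 1, 7, 3, so processing vertices in that order labels each vertex after all of its successors.
5: no outgoing edge → L
8: W (go to 5, an L position)
2: W (go to 5, an L position)
4: W (go to 5, an L position)
6: L (options 2(W), 8(W) are all W)
1: W (go to 5, an L position)
7: W (go to 6, an L position)
3: W (go to 6, an L position)
The losing starting vertices are exactly the entries labelled L in this table (2 of them).

5, 6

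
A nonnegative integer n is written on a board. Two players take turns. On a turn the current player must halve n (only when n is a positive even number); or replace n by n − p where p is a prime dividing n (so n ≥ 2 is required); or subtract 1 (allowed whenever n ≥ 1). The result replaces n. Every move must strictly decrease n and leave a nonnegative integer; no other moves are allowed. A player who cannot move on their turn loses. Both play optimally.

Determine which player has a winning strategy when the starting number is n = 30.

Classify positions by backward induction: terminal positions (no move available) are L. From any other position, the mover wins iff some move reaches an L.
n=0: no move → L
n=1: →0(L), so W
n=2: →0(L), so W
n=3: →0(L), so W
n=4: →2(W), 3(W) — all W, so L
n=5: →0(L), so W
n=6: →4(L), so W
n=7: →0(L), so W
n=8: →4(L), so W
n=9: →6(W), 8(W) — all W, so L
n=10: →9(L), so W
n=11: →0(L), so W
n=12: →9(L), so W
n=13: →0(L), so W
n=14: →7(W), 12(W), 13(W) — all W, so L
n=15: →14(L), so W
n=16: →14(L), so W
n=17: →0(L), so W
n=18: →9(L), so W
n=19: →0(L), so W
n=20: →10(W), 15(W), 18(W), 19(W) — all W, so L
n=21: →14(L), so W
n=22: →20(L), so W
n=23: →0(L), so W
n=24: →12(W), 21(W), 22(W), 23(W) — all W, so L
n=25: →20(L), so W
n=26: →24(L), so W
n=27: →24(L), so W
n=28: →14(L), so W
n=29: →0(L), so W
n=30: →15(W), 25(W), 27(W), 28(W), 29(W) — all W, so L
Every move from 30 reaches a W position, so the mover loses.

The second player wins.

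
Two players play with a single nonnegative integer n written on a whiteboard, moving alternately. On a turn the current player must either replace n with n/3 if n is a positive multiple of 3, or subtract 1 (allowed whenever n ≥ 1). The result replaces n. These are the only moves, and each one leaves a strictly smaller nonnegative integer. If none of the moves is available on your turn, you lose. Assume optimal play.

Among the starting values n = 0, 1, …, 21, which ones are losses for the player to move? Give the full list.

Compute win/loss labels from the base case upward. A position with no move is L. Any other position is W if it can reach an L in one move, else L.
n=0: no move → L
n=1: →0(L), so W
n=2: →1(W) only, which is W, so L
n=3: →2(L), so W
n=4: →3(W) only, which is W, so L
n=5: →4(L), so W
n=6: →2(L), so W
n=7: →6(W) only, which is W, so L
n=8: →7(L), so W
n=9: →3(W), 8(W) — all W, so L
n=10: →9(L), so W
n=11: →10(W) only, which is W, so L
n=12: →4(L), so W
n=13: →12(W) only, which is W, so L
n=14: →13(L), so W
n=15: →5(W), 14(W) — all W, so L
n=16: →15(L), so W
n=17: →16(W) only, which is W, so L
n=18: →17(L), so W
n=19: →18(W) only, which is W, so L
n=20: →19(L), so W
n=21: →7(L), so W
Reading off the rows marked L gives the requested list; there are 10 such values of n.

0, 2, 4, 7, 9, 11, 13, 15, 17, 19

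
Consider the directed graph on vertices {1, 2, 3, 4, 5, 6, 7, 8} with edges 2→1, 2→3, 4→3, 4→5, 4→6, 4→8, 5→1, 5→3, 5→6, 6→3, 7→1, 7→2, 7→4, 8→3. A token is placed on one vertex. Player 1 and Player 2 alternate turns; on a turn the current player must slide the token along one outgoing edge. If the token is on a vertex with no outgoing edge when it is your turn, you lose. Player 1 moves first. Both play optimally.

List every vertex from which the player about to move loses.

Build the W/L table. Terminal = L. A non-terminal position is W if it has a move to some L; otherwise it is L.
Every edge goes from a vertex to one that appears earlier in the order 3, 1, 8, 2, 6, 5, 4, 7, so processing vertices in that order labels each vertex after all of its successors.
3: no outgoing edge → L
1: no outgoing edge → L
8: →3(L), so W
2: →1(L), so W
6: →3(L), so W
5: →1(L), so W
4: →3(L), so W
7: →1(L), so W
Reading off the rows marked L gives the requested list; there are 2 such vertices.

1, 3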